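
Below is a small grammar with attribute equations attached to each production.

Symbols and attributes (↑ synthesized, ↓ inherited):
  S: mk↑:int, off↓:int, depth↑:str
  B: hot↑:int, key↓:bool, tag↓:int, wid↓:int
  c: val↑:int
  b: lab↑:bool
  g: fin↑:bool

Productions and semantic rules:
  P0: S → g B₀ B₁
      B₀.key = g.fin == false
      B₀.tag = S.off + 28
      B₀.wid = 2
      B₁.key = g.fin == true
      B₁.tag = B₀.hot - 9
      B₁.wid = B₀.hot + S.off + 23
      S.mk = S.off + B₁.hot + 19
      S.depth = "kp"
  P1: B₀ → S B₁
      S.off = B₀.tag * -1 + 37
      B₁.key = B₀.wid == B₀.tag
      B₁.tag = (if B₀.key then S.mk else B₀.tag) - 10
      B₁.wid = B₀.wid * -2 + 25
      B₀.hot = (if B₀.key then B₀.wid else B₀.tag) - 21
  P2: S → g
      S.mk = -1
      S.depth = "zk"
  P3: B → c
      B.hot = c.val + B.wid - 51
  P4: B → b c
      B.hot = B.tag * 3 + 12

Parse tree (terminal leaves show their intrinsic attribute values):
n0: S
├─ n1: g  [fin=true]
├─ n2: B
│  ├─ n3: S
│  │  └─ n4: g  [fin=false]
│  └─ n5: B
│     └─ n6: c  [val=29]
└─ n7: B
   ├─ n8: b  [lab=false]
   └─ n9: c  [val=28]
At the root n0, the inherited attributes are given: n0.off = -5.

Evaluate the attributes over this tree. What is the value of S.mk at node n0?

5

1. n0.off = -5  [given at root]
2. n1.fin = true  [terminal]
3. n2.key = false  [g.fin == false]
4. n2.tag = 23  [S.off + 28]
5. n2.wid = 2  [2]
6. n3.off = 14  [B₀.tag * -1 + 37]
7. n4.fin = false  [terminal]
8. n3.mk = -1  [-1]
9. n3.depth = "zk"  ["zk"]
10. n5.key = false  [B₀.wid == B₀.tag]
11. n5.tag = 13  [(if B₀.key then S.mk else B₀.tag) - 10]
12. n5.wid = 21  [B₀.wid * -2 + 25]
13. n6.val = 29  [terminal]
14. n5.hot = -1  [c.val + B.wid - 51]
15. n2.hot = 2  [(if B₀.key then B₀.wid else B₀.tag) - 21]
16. n7.key = true  [g.fin == true]
17. n7.tag = -7  [B₀.hot - 9]
18. n7.wid = 20  [B₀.hot + S.off + 23]
19. n8.lab = false  [terminal]
20. n9.val = 28  [terminal]
21. n7.hot = -9  [B.tag * 3 + 12]
22. n0.mk = 5  [S.off + B₁.hot + 19]
23. n0.depth = "kp"  ["kp"]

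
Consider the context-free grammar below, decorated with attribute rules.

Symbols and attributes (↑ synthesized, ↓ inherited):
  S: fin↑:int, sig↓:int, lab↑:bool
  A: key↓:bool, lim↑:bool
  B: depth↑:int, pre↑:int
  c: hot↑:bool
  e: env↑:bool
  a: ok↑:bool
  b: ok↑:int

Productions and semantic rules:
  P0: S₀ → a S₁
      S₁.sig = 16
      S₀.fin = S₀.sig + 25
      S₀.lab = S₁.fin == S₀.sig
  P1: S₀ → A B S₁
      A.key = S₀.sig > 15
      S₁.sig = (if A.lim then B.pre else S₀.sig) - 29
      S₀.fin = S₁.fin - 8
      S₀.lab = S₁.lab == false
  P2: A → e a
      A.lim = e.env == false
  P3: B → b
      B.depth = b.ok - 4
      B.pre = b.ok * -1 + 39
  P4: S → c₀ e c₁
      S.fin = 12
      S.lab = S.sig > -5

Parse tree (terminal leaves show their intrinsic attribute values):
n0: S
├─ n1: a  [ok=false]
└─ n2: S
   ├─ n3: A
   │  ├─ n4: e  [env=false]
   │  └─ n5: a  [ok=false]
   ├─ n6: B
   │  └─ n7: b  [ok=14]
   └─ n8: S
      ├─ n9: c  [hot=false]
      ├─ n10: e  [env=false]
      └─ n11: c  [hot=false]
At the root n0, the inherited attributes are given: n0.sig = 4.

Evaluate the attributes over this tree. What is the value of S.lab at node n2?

1. n0.sig = 4  [given at root]
2. n1.ok = false  [terminal]
3. n2.sig = 16  [16]
4. n3.key = true  [S₀.sig > 15]
5. n4.env = false  [terminal]
6. n5.ok = false  [terminal]
7. n3.lim = true  [e.env == false]
8. n7.ok = 14  [terminal]
9. n6.depth = 10  [b.ok - 4]
10. n6.pre = 25  [b.ok * -1 + 39]
11. n8.sig = -4  [(if A.lim then B.pre else S₀.sig) - 29]
12. n9.hot = false  [terminal]
13. n10.env = false  [terminal]
14. n11.hot = false  [terminal]
15. n8.fin = 12  [12]
16. n8.lab = true  [S.sig > -5]
17. n2.fin = 4  [S₁.fin - 8]
18. n2.lab = false  [S₁.lab == false]
19. n0.fin = 29  [S₀.sig + 25]
20. n0.lab = true  [S₁.fin == S₀.sig]

false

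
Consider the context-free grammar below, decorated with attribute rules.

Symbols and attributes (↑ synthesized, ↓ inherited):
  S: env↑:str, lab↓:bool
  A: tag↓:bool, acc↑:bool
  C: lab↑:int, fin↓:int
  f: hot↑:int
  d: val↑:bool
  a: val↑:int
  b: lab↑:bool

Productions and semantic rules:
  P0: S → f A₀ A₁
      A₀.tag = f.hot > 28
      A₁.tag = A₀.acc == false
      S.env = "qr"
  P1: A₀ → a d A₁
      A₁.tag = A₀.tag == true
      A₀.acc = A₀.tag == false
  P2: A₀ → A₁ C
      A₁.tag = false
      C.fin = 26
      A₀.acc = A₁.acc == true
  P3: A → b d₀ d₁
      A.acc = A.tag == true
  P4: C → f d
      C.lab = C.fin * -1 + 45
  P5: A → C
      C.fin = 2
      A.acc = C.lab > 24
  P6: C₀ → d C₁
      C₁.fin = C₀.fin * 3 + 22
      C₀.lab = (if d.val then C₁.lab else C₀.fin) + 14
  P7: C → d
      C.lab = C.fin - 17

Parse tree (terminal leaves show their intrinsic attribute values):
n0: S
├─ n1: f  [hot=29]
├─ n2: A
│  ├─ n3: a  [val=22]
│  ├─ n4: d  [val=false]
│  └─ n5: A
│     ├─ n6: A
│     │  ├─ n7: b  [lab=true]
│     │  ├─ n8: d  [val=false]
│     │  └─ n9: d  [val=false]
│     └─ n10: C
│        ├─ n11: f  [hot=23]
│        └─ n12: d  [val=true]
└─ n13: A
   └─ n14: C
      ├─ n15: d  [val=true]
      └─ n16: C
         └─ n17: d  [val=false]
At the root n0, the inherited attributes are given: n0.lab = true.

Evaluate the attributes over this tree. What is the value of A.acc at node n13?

true

1. n0.lab = true  [given at root]
2. n1.hot = 29  [terminal]
3. n2.tag = true  [f.hot > 28]
4. n3.val = 22  [terminal]
5. n4.val = false  [terminal]
6. n5.tag = true  [A₀.tag == true]
7. n6.tag = false  [false]
8. n7.lab = true  [terminal]
9. n8.val = false  [terminal]
10. n9.val = false  [terminal]
11. n6.acc = false  [A.tag == true]
12. n10.fin = 26  [26]
13. n11.hot = 23  [terminal]
14. n12.val = true  [terminal]
15. n10.lab = 19  [C.fin * -1 + 45]
16. n5.acc = false  [A₁.acc == true]
17. n2.acc = false  [A₀.tag == false]
18. n13.tag = true  [A₀.acc == false]
19. n14.fin = 2  [2]
20. n15.val = true  [terminal]
21. n16.fin = 28  [C₀.fin * 3 + 22]
22. n17.val = false  [terminal]
23. n16.lab = 11  [C.fin - 17]
24. n14.lab = 25  [(if d.val then C₁.lab else C₀.fin) + 14]
25. n13.acc = true  [C.lab > 24]
26. n0.env = "qr"  ["qr"]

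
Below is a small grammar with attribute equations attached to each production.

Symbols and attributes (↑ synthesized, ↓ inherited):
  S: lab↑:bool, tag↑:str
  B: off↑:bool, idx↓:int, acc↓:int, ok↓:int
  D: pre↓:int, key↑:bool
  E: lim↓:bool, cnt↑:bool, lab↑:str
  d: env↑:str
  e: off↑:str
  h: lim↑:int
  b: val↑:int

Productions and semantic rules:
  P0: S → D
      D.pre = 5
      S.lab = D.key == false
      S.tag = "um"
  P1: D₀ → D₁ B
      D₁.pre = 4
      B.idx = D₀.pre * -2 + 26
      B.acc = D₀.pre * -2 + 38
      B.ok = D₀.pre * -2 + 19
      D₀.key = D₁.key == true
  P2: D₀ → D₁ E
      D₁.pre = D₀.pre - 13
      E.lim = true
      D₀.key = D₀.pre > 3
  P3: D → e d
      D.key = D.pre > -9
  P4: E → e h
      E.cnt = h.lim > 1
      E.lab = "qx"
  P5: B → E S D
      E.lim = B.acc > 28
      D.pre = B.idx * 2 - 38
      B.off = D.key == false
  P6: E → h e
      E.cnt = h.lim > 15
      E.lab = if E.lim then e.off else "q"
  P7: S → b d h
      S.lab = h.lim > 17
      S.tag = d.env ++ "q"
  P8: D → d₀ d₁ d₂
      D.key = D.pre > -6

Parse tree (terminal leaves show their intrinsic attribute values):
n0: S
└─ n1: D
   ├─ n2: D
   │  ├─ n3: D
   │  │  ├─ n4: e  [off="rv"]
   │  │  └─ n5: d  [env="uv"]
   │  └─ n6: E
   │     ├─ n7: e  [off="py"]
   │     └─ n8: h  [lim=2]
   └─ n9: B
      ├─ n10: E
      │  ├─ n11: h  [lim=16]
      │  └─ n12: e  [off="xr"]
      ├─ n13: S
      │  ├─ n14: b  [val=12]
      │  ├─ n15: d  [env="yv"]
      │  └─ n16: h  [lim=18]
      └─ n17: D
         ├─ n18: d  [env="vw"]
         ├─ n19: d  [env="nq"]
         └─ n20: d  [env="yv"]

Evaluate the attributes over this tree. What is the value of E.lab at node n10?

"q"

1. n1.pre = 5  [5]
2. n2.pre = 4  [4]
3. n3.pre = -9  [D₀.pre - 13]
4. n4.off = "rv"  [terminal]
5. n5.env = "uv"  [terminal]
6. n3.key = false  [D.pre > -9]
7. n6.lim = true  [true]
8. n7.off = "py"  [terminal]
9. n8.lim = 2  [terminal]
10. n6.cnt = true  [h.lim > 1]
11. n6.lab = "qx"  ["qx"]
12. n2.key = true  [D₀.pre > 3]
13. n9.idx = 16  [D₀.pre * -2 + 26]
14. n9.acc = 28  [D₀.pre * -2 + 38]
15. n9.ok = 9  [D₀.pre * -2 + 19]
16. n10.lim = false  [B.acc > 28]
17. n11.lim = 16  [terminal]
18. n12.off = "xr"  [terminal]
19. n10.cnt = true  [h.lim > 15]
20. n10.lab = "q"  [if E.lim then e.off else "q"]
21. n14.val = 12  [terminal]
22. n15.env = "yv"  [terminal]
23. n16.lim = 18  [terminal]
24. n13.lab = true  [h.lim > 17]
25. n13.tag = "yvq"  [d.env ++ "q"]
26. n17.pre = -6  [B.idx * 2 - 38]
27. n18.env = "vw"  [terminal]
28. n19.env = "nq"  [terminal]
29. n20.env = "yv"  [terminal]
30. n17.key = false  [D.pre > -6]
31. n9.off = true  [D.key == false]
32. n1.key = true  [D₁.key == true]
33. n0.lab = false  [D.key == false]
34. n0.tag = "um"  ["um"]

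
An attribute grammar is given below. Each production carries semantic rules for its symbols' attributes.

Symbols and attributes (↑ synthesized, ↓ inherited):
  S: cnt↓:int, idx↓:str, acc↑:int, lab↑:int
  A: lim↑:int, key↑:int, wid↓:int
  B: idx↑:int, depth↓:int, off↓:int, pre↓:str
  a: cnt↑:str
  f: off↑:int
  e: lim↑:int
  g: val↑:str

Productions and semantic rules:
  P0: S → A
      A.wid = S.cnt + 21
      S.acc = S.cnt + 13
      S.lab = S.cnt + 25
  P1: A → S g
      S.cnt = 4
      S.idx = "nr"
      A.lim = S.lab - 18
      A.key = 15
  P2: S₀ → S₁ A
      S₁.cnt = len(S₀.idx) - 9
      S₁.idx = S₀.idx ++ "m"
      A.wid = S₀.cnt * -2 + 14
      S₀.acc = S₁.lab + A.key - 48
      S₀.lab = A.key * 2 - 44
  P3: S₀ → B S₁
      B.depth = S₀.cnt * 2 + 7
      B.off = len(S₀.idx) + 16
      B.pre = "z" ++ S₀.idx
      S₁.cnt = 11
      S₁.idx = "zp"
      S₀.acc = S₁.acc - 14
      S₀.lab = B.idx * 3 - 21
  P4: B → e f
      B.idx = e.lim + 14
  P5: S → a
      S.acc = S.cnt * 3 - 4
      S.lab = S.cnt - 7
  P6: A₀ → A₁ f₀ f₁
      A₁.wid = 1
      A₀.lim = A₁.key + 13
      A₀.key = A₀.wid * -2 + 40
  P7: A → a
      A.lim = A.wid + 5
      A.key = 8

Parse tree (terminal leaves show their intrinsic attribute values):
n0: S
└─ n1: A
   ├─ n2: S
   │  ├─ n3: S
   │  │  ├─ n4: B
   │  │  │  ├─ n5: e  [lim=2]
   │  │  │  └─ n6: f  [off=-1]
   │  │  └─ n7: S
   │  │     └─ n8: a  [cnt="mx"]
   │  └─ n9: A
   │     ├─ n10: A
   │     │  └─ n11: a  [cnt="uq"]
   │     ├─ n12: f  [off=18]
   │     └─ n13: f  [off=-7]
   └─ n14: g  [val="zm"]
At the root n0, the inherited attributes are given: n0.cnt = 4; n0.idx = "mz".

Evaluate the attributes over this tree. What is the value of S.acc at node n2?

1. n0.cnt = 4  [given at root]
2. n0.idx = "mz"  [given at root]
3. n1.wid = 25  [S.cnt + 21]
4. n2.cnt = 4  [4]
5. n2.idx = "nr"  ["nr"]
6. n3.cnt = -7  [len(S₀.idx) - 9]
7. n3.idx = "nrm"  [S₀.idx ++ "m"]
8. n4.depth = -7  [S₀.cnt * 2 + 7]
9. n4.off = 19  [len(S₀.idx) + 16]
10. n4.pre = "znrm"  ["z" ++ S₀.idx]
11. n5.lim = 2  [terminal]
12. n6.off = -1  [terminal]
13. n4.idx = 16  [e.lim + 14]
14. n7.cnt = 11  [11]
15. n7.idx = "zp"  ["zp"]
16. n8.cnt = "mx"  [terminal]
17. n7.acc = 29  [S.cnt * 3 - 4]
18. n7.lab = 4  [S.cnt - 7]
19. n3.acc = 15  [S₁.acc - 14]
20. n3.lab = 27  [B.idx * 3 - 21]
21. n9.wid = 6  [S₀.cnt * -2 + 14]
22. n10.wid = 1  [1]
23. n11.cnt = "uq"  [terminal]
24. n10.lim = 6  [A.wid + 5]
25. n10.key = 8  [8]
26. n12.off = 18  [terminal]
27. n13.off = -7  [terminal]
28. n9.lim = 21  [A₁.key + 13]
29. n9.key = 28  [A₀.wid * -2 + 40]
30. n2.acc = 7  [S₁.lab + A.key - 48]
31. n2.lab = 12  [A.key * 2 - 44]
32. n14.val = "zm"  [terminal]
33. n1.lim = -6  [S.lab - 18]
34. n1.key = 15  [15]
35. n0.acc = 17  [S.cnt + 13]
36. n0.lab = 29  [S.cnt + 25]

7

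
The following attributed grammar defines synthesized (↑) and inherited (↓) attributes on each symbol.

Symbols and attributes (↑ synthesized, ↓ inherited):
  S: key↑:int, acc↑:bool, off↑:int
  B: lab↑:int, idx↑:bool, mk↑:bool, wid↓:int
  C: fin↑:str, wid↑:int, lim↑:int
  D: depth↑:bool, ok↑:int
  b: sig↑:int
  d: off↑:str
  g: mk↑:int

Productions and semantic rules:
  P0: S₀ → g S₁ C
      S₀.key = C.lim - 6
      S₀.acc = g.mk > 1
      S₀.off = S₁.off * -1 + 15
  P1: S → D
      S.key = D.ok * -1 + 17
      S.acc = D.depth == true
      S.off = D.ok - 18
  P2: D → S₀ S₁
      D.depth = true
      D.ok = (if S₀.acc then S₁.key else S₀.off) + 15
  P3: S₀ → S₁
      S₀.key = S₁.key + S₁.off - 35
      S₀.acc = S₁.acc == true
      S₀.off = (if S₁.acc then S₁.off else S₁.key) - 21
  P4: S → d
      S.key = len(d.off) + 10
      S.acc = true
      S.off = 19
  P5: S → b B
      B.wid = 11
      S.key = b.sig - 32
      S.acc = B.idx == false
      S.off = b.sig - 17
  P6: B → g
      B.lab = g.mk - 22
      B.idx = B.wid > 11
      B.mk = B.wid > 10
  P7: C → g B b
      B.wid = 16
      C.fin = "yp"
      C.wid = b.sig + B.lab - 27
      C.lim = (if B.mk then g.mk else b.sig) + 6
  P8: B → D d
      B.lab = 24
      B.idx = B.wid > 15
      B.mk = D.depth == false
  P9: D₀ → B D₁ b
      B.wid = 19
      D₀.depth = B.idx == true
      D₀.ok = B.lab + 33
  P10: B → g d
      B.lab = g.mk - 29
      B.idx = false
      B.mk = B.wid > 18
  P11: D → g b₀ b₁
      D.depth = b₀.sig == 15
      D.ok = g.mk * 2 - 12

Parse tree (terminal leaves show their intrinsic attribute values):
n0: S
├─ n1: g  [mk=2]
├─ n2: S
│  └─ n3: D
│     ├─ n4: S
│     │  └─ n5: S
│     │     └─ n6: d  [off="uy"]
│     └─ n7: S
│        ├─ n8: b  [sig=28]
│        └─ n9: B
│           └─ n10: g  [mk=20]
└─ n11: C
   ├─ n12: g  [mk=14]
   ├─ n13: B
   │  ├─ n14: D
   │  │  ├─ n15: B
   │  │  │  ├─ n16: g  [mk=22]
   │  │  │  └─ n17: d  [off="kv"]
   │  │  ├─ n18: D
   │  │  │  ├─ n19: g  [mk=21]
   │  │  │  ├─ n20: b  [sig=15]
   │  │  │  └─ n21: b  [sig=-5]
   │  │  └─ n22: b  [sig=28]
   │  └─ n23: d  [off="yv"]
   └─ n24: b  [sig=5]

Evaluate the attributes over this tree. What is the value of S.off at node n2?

-7

1. n1.mk = 2  [terminal]
2. n6.off = "uy"  [terminal]
3. n5.key = 12  [len(d.off) + 10]
4. n5.acc = true  [true]
5. n5.off = 19  [19]
6. n4.key = -4  [S₁.key + S₁.off - 35]
7. n4.acc = true  [S₁.acc == true]
8. n4.off = -2  [(if S₁.acc then S₁.off else S₁.key) - 21]
9. n8.sig = 28  [terminal]
10. n9.wid = 11  [11]
11. n10.mk = 20  [terminal]
12. n9.lab = -2  [g.mk - 22]
13. n9.idx = false  [B.wid > 11]
14. n9.mk = true  [B.wid > 10]
15. n7.key = -4  [b.sig - 32]
16. n7.acc = true  [B.idx == false]
17. n7.off = 11  [b.sig - 17]
18. n3.depth = true  [true]
19. n3.ok = 11  [(if S₀.acc then S₁.key else S₀.off) + 15]
20. n2.key = 6  [D.ok * -1 + 17]
21. n2.acc = true  [D.depth == true]
22. n2.off = -7  [D.ok - 18]
23. n12.mk = 14  [terminal]
24. n13.wid = 16  [16]
25. n15.wid = 19  [19]
26. n16.mk = 22  [terminal]
27. n17.off = "kv"  [terminal]
28. n15.lab = -7  [g.mk - 29]
29. n15.idx = false  [false]
30. n15.mk = true  [B.wid > 18]
31. n19.mk = 21  [terminal]
32. n20.sig = 15  [terminal]
33. n21.sig = -5  [terminal]
34. n18.depth = true  [b₀.sig == 15]
35. n18.ok = 30  [g.mk * 2 - 12]
36. n22.sig = 28  [terminal]
37. n14.depth = false  [B.idx == true]
38. n14.ok = 26  [B.lab + 33]
39. n23.off = "yv"  [terminal]
40. n13.lab = 24  [24]
41. n13.idx = true  [B.wid > 15]
42. n13.mk = true  [D.depth == false]
43. n24.sig = 5  [terminal]
44. n11.fin = "yp"  ["yp"]
45. n11.wid = 2  [b.sig + B.lab - 27]
46. n11.lim = 20  [(if B.mk then g.mk else b.sig) + 6]
47. n0.key = 14  [C.lim - 6]
48. n0.acc = true  [g.mk > 1]
49. n0.off = 22  [S₁.off * -1 + 15]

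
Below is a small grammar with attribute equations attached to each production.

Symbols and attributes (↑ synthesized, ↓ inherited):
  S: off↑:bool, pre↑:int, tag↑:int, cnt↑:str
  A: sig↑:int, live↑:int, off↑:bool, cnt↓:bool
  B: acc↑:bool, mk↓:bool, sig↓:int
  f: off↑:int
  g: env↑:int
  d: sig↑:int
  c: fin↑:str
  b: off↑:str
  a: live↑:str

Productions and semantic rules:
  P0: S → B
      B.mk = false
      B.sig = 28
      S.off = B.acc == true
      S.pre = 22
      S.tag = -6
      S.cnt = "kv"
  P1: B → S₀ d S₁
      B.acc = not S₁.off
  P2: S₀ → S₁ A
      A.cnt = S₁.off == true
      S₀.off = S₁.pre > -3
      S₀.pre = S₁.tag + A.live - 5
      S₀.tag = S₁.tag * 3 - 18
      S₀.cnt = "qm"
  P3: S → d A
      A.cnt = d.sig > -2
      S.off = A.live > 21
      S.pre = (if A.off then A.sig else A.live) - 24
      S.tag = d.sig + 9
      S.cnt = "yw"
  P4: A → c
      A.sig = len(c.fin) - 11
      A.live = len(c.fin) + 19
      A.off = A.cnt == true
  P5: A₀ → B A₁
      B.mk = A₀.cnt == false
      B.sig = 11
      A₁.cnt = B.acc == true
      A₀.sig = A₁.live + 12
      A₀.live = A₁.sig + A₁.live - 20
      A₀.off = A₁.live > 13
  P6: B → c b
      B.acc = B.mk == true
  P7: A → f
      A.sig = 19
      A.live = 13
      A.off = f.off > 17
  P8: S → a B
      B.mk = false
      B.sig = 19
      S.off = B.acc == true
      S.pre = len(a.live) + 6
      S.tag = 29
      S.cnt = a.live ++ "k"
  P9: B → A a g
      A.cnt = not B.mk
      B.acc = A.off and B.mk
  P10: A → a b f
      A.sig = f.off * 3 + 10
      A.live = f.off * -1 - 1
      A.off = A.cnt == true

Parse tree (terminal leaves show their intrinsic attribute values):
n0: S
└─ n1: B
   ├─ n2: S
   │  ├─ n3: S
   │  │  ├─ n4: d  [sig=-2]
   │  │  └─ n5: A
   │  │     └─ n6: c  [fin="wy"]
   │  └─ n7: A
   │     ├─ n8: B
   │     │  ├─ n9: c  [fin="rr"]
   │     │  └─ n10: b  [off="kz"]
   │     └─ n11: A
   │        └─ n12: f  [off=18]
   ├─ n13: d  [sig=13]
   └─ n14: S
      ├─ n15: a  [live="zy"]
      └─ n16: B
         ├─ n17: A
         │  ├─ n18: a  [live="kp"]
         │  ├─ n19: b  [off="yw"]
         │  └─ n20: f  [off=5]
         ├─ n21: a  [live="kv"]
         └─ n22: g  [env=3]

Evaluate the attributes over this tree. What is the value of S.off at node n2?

1. n1.mk = false  [false]
2. n1.sig = 28  [28]
3. n4.sig = -2  [terminal]
4. n5.cnt = false  [d.sig > -2]
5. n6.fin = "wy"  [terminal]
6. n5.sig = -9  [len(c.fin) - 11]
7. n5.live = 21  [len(c.fin) + 19]
8. n5.off = false  [A.cnt == true]
9. n3.off = false  [A.live > 21]
10. n3.pre = -3  [(if A.off then A.sig else A.live) - 24]
11. n3.tag = 7  [d.sig + 9]
12. n3.cnt = "yw"  ["yw"]
13. n7.cnt = false  [S₁.off == true]
14. n8.mk = true  [A₀.cnt == false]
15. n8.sig = 11  [11]
16. n9.fin = "rr"  [terminal]
17. n10.off = "kz"  [terminal]
18. n8.acc = true  [B.mk == true]
19. n11.cnt = true  [B.acc == true]
20. n12.off = 18  [terminal]
21. n11.sig = 19  [19]
22. n11.live = 13  [13]
23. n11.off = true  [f.off > 17]
24. n7.sig = 25  [A₁.live + 12]
25. n7.live = 12  [A₁.sig + A₁.live - 20]
26. n7.off = false  [A₁.live > 13]
27. n2.off = false  [S₁.pre > -3]
28. n2.pre = 14  [S₁.tag + A.live - 5]
29. n2.tag = 3  [S₁.tag * 3 - 18]
30. n2.cnt = "qm"  ["qm"]
31. n13.sig = 13  [terminal]
32. n15.live = "zy"  [terminal]
33. n16.mk = false  [false]
34. n16.sig = 19  [19]
35. n17.cnt = true  [not B.mk]
36. n18.live = "kp"  [terminal]
37. n19.off = "yw"  [terminal]
38. n20.off = 5  [terminal]
39. n17.sig = 25  [f.off * 3 + 10]
40. n17.live = -6  [f.off * -1 - 1]
41. n17.off = true  [A.cnt == true]
42. n21.live = "kv"  [terminal]
43. n22.env = 3  [terminal]
44. n16.acc = false  [A.off and B.mk]
45. n14.off = false  [B.acc == true]
46. n14.pre = 8  [len(a.live) + 6]
47. n14.tag = 29  [29]
48. n14.cnt = "zyk"  [a.live ++ "k"]
49. n1.acc = true  [not S₁.off]
50. n0.off = true  [B.acc == true]
51. n0.pre = 22  [22]
52. n0.tag = -6  [-6]
53. n0.cnt = "kv"  ["kv"]

false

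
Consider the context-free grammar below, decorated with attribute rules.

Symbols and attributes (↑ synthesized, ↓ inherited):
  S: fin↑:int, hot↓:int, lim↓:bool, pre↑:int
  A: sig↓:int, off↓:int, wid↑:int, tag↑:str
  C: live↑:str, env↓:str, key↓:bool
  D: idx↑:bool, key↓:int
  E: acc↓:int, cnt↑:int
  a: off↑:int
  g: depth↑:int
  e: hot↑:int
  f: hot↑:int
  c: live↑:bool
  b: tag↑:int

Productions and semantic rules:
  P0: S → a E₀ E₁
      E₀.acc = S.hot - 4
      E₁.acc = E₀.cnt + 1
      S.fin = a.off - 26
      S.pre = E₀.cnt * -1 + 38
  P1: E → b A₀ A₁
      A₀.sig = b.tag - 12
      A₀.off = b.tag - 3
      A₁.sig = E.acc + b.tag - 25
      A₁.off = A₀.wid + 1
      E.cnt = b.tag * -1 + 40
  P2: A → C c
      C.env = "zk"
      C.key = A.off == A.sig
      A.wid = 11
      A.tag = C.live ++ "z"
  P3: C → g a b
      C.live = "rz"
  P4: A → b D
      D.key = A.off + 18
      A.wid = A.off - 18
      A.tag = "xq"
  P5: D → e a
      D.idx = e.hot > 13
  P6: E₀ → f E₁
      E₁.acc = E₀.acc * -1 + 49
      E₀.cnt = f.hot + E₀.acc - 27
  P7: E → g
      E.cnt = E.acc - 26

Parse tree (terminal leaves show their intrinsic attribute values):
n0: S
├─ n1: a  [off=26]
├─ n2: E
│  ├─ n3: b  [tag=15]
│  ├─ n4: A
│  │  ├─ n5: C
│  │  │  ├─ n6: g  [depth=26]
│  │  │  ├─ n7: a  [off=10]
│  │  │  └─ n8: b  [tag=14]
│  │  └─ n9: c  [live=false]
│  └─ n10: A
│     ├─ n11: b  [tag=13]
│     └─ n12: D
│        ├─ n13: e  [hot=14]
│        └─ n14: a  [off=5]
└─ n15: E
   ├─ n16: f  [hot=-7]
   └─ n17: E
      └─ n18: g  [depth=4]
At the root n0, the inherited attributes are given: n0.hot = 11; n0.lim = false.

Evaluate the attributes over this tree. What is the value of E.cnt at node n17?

1. n0.hot = 11  [given at root]
2. n0.lim = false  [given at root]
3. n1.off = 26  [terminal]
4. n2.acc = 7  [S.hot - 4]
5. n3.tag = 15  [terminal]
6. n4.sig = 3  [b.tag - 12]
7. n4.off = 12  [b.tag - 3]
8. n5.env = "zk"  ["zk"]
9. n5.key = false  [A.off == A.sig]
10. n6.depth = 26  [terminal]
11. n7.off = 10  [terminal]
12. n8.tag = 14  [terminal]
13. n5.live = "rz"  ["rz"]
14. n9.live = false  [terminal]
15. n4.wid = 11  [11]
16. n4.tag = "rzz"  [C.live ++ "z"]
17. n10.sig = -3  [E.acc + b.tag - 25]
18. n10.off = 12  [A₀.wid + 1]
19. n11.tag = 13  [terminal]
20. n12.key = 30  [A.off + 18]
21. n13.hot = 14  [terminal]
22. n14.off = 5  [terminal]
23. n12.idx = true  [e.hot > 13]
24. n10.wid = -6  [A.off - 18]
25. n10.tag = "xq"  ["xq"]
26. n2.cnt = 25  [b.tag * -1 + 40]
27. n15.acc = 26  [E₀.cnt + 1]
28. n16.hot = -7  [terminal]
29. n17.acc = 23  [E₀.acc * -1 + 49]
30. n18.depth = 4  [terminal]
31. n17.cnt = -3  [E.acc - 26]
32. n15.cnt = -8  [f.hot + E₀.acc - 27]
33. n0.fin = 0  [a.off - 26]
34. n0.pre = 13  [E₀.cnt * -1 + 38]

-3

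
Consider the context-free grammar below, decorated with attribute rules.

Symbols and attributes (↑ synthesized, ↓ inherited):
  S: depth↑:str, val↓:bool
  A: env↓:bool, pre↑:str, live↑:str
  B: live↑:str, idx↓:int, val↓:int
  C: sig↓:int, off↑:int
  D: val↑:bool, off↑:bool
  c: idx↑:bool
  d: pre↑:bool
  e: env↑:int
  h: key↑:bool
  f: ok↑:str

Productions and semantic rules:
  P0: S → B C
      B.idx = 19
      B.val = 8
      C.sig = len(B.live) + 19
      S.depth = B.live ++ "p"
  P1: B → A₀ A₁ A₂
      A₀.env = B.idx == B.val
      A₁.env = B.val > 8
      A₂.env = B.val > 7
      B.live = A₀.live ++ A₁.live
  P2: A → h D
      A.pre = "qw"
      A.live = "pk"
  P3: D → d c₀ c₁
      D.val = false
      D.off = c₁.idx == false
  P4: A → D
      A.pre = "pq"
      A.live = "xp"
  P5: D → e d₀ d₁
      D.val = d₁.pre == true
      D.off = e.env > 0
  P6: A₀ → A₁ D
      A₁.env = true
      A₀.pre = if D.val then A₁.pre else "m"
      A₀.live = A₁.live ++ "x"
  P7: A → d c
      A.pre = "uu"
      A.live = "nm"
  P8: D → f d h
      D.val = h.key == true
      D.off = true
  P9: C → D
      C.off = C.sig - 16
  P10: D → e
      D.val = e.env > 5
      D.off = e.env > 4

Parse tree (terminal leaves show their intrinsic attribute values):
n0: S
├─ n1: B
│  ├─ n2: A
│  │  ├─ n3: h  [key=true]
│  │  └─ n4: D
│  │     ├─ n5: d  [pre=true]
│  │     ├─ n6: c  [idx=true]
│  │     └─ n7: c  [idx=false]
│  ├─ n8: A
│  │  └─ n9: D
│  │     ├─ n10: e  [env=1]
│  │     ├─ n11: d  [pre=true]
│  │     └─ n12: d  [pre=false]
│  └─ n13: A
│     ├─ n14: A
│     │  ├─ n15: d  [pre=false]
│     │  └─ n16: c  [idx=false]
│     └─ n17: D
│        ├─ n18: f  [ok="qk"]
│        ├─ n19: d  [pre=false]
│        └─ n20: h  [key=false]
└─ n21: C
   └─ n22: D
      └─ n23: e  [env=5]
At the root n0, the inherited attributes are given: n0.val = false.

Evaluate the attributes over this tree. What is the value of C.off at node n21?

1. n0.val = false  [given at root]
2. n1.idx = 19  [19]
3. n1.val = 8  [8]
4. n2.env = false  [B.idx == B.val]
5. n3.key = true  [terminal]
6. n5.pre = true  [terminal]
7. n6.idx = true  [terminal]
8. n7.idx = false  [terminal]
9. n4.val = false  [false]
10. n4.off = true  [c₁.idx == false]
11. n2.pre = "qw"  ["qw"]
12. n2.live = "pk"  ["pk"]
13. n8.env = false  [B.val > 8]
14. n10.env = 1  [terminal]
15. n11.pre = true  [terminal]
16. n12.pre = false  [terminal]
17. n9.val = false  [d₁.pre == true]
18. n9.off = true  [e.env > 0]
19. n8.pre = "pq"  ["pq"]
20. n8.live = "xp"  ["xp"]
21. n13.env = true  [B.val > 7]
22. n14.env = true  [true]
23. n15.pre = false  [terminal]
24. n16.idx = false  [terminal]
25. n14.pre = "uu"  ["uu"]
26. n14.live = "nm"  ["nm"]
27. n18.ok = "qk"  [terminal]
28. n19.pre = false  [terminal]
29. n20.key = false  [terminal]
30. n17.val = false  [h.key == true]
31. n17.off = true  [true]
32. n13.pre = "m"  [if D.val then A₁.pre else "m"]
33. n13.live = "nmx"  [A₁.live ++ "x"]
34. n1.live = "pkxp"  [A₀.live ++ A₁.live]
35. n21.sig = 23  [len(B.live) + 19]
36. n23.env = 5  [terminal]
37. n22.val = false  [e.env > 5]
38. n22.off = true  [e.env > 4]
39. n21.off = 7  [C.sig - 16]
40. n0.depth = "pkxpp"  [B.live ++ "p"]

7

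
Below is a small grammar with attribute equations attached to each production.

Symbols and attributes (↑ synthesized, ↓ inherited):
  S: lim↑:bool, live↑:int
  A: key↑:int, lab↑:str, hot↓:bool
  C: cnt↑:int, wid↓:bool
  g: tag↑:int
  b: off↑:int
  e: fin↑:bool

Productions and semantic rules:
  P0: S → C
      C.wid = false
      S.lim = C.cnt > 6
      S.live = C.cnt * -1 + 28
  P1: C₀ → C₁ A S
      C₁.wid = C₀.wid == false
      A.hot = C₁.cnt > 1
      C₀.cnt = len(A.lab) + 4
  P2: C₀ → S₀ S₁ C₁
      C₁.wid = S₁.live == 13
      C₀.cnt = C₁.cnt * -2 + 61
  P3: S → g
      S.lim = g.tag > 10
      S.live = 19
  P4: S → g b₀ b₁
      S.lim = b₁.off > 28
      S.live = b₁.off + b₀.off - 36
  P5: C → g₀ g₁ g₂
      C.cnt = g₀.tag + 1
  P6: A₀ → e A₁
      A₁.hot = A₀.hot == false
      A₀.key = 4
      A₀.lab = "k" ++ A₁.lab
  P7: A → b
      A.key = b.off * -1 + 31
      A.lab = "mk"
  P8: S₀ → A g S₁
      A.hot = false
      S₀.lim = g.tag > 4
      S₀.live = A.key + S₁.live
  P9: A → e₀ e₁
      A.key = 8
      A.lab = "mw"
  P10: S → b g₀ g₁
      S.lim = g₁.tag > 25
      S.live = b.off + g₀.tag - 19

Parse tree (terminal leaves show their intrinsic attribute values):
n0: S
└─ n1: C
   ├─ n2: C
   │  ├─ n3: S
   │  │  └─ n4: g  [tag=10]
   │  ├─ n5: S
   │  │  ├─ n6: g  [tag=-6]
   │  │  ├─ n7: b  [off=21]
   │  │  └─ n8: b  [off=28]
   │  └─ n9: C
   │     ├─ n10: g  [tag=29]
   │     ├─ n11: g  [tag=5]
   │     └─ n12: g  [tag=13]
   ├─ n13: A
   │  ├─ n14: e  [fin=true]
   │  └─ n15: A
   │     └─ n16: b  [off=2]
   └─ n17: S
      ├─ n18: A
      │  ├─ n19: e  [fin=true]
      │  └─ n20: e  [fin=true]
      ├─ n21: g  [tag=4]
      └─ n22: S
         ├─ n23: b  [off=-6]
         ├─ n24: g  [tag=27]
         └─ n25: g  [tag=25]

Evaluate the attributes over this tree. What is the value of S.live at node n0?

21

1. n1.wid = false  [false]
2. n2.wid = true  [C₀.wid == false]
3. n4.tag = 10  [terminal]
4. n3.lim = false  [g.tag > 10]
5. n3.live = 19  [19]
6. n6.tag = -6  [terminal]
7. n7.off = 21  [terminal]
8. n8.off = 28  [terminal]
9. n5.lim = false  [b₁.off > 28]
10. n5.live = 13  [b₁.off + b₀.off - 36]
11. n9.wid = true  [S₁.live == 13]
12. n10.tag = 29  [terminal]
13. n11.tag = 5  [terminal]
14. n12.tag = 13  [terminal]
15. n9.cnt = 30  [g₀.tag + 1]
16. n2.cnt = 1  [C₁.cnt * -2 + 61]
17. n13.hot = false  [C₁.cnt > 1]
18. n14.fin = true  [terminal]
19. n15.hot = true  [A₀.hot == false]
20. n16.off = 2  [terminal]
21. n15.key = 29  [b.off * -1 + 31]
22. n15.lab = "mk"  ["mk"]
23. n13.key = 4  [4]
24. n13.lab = "kmk"  ["k" ++ A₁.lab]
25. n18.hot = false  [false]
26. n19.fin = true  [terminal]
27. n20.fin = true  [terminal]
28. n18.key = 8  [8]
29. n18.lab = "mw"  ["mw"]
30. n21.tag = 4  [terminal]
31. n23.off = -6  [terminal]
32. n24.tag = 27  [terminal]
33. n25.tag = 25  [terminal]
34. n22.lim = false  [g₁.tag > 25]
35. n22.live = 2  [b.off + g₀.tag - 19]
36. n17.lim = false  [g.tag > 4]
37. n17.live = 10  [A.key + S₁.live]
38. n1.cnt = 7  [len(A.lab) + 4]
39. n0.lim = true  [C.cnt > 6]
40. n0.live = 21  [C.cnt * -1 + 28]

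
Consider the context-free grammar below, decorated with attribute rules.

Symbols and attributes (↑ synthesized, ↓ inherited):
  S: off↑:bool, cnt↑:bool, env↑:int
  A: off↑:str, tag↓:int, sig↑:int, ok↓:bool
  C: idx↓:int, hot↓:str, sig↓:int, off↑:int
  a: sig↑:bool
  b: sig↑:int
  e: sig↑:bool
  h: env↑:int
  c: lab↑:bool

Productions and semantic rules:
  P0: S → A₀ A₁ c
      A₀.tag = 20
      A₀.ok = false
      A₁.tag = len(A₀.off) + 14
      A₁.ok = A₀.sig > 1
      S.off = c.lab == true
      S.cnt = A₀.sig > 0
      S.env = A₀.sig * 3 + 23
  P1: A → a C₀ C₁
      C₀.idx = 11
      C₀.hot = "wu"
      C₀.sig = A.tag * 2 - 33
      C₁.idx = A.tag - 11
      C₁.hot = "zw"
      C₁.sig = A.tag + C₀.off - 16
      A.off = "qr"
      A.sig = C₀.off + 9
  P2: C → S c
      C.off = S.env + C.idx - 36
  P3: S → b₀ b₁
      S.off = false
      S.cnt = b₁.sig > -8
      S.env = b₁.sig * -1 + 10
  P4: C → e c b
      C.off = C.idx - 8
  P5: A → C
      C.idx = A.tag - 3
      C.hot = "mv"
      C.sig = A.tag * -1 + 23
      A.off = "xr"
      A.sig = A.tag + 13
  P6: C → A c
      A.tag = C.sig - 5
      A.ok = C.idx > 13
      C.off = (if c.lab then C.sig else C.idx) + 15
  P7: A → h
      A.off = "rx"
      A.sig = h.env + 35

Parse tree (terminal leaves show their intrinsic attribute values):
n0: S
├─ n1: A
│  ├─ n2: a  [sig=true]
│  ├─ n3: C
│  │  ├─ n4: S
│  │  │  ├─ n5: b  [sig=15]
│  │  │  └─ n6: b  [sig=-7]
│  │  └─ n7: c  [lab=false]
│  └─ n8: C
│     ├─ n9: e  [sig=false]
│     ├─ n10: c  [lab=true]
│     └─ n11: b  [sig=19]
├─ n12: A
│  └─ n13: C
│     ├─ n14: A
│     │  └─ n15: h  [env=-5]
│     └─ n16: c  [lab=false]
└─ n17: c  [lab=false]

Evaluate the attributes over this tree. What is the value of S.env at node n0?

1. n1.tag = 20  [20]
2. n1.ok = false  [false]
3. n2.sig = true  [terminal]
4. n3.idx = 11  [11]
5. n3.hot = "wu"  ["wu"]
6. n3.sig = 7  [A.tag * 2 - 33]
7. n5.sig = 15  [terminal]
8. n6.sig = -7  [terminal]
9. n4.off = false  [false]
10. n4.cnt = true  [b₁.sig > -8]
11. n4.env = 17  [b₁.sig * -1 + 10]
12. n7.lab = false  [terminal]
13. n3.off = -8  [S.env + C.idx - 36]
14. n8.idx = 9  [A.tag - 11]
15. n8.hot = "zw"  ["zw"]
16. n8.sig = -4  [A.tag + C₀.off - 16]
17. n9.sig = false  [terminal]
18. n10.lab = true  [terminal]
19. n11.sig = 19  [terminal]
20. n8.off = 1  [C.idx - 8]
21. n1.off = "qr"  ["qr"]
22. n1.sig = 1  [C₀.off + 9]
23. n12.tag = 16  [len(A₀.off) + 14]
24. n12.ok = false  [A₀.sig > 1]
25. n13.idx = 13  [A.tag - 3]
26. n13.hot = "mv"  ["mv"]
27. n13.sig = 7  [A.tag * -1 + 23]
28. n14.tag = 2  [C.sig - 5]
29. n14.ok = false  [C.idx > 13]
30. n15.env = -5  [terminal]
31. n14.off = "rx"  ["rx"]
32. n14.sig = 30  [h.env + 35]
33. n16.lab = false  [terminal]
34. n13.off = 28  [(if c.lab then C.sig else C.idx) + 15]
35. n12.off = "xr"  ["xr"]
36. n12.sig = 29  [A.tag + 13]
37. n17.lab = false  [terminal]
38. n0.off = false  [c.lab == true]
39. n0.cnt = true  [A₀.sig > 0]
40. n0.env = 26  [A₀.sig * 3 + 23]

26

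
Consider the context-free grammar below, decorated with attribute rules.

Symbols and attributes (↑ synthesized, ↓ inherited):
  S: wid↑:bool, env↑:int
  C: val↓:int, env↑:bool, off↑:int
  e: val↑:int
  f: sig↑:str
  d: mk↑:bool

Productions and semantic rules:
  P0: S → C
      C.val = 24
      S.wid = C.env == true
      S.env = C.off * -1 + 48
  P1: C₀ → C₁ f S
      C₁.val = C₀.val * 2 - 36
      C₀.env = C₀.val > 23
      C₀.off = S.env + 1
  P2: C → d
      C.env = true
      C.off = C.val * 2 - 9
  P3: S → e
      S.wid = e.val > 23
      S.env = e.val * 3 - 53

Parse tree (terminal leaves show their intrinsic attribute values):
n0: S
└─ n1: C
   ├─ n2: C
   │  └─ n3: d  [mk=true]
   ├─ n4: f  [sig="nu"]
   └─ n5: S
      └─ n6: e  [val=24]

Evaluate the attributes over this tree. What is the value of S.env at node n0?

1. n1.val = 24  [24]
2. n2.val = 12  [C₀.val * 2 - 36]
3. n3.mk = true  [terminal]
4. n2.env = true  [true]
5. n2.off = 15  [C.val * 2 - 9]
6. n4.sig = "nu"  [terminal]
7. n6.val = 24  [terminal]
8. n5.wid = true  [e.val > 23]
9. n5.env = 19  [e.val * 3 - 53]
10. n1.env = true  [C₀.val > 23]
11. n1.off = 20  [S.env + 1]
12. n0.wid = true  [C.env == true]
13. n0.env = 28  [C.off * -1 + 48]

28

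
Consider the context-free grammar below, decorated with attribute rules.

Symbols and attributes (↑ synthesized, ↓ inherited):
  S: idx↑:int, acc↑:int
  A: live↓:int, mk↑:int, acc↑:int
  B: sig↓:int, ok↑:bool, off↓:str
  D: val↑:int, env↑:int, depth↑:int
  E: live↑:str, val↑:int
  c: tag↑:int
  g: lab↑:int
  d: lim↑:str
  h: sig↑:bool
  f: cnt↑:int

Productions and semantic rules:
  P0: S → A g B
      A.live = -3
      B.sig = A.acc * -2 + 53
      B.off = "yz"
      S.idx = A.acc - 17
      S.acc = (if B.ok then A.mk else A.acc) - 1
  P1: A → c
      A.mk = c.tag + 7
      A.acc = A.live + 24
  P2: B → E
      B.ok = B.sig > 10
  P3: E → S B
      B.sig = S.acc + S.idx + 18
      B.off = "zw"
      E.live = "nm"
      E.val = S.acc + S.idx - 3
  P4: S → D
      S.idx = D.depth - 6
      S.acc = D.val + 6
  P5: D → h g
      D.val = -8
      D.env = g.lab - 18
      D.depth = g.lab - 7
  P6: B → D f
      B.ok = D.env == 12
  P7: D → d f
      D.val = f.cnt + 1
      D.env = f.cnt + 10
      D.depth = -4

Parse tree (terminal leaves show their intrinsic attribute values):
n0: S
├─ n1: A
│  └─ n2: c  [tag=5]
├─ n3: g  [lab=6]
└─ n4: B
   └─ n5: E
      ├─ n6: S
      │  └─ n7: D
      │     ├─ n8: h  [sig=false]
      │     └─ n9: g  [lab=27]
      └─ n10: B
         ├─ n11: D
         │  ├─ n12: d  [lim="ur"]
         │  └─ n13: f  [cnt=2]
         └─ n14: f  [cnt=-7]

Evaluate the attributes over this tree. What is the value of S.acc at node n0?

11

1. n1.live = -3  [-3]
2. n2.tag = 5  [terminal]
3. n1.mk = 12  [c.tag + 7]
4. n1.acc = 21  [A.live + 24]
5. n3.lab = 6  [terminal]
6. n4.sig = 11  [A.acc * -2 + 53]
7. n4.off = "yz"  ["yz"]
8. n8.sig = false  [terminal]
9. n9.lab = 27  [terminal]
10. n7.val = -8  [-8]
11. n7.env = 9  [g.lab - 18]
12. n7.depth = 20  [g.lab - 7]
13. n6.idx = 14  [D.depth - 6]
14. n6.acc = -2  [D.val + 6]
15. n10.sig = 30  [S.acc + S.idx + 18]
16. n10.off = "zw"  ["zw"]
17. n12.lim = "ur"  [terminal]
18. n13.cnt = 2  [terminal]
19. n11.val = 3  [f.cnt + 1]
20. n11.env = 12  [f.cnt + 10]
21. n11.depth = -4  [-4]
22. n14.cnt = -7  [terminal]
23. n10.ok = true  [D.env == 12]
24. n5.live = "nm"  ["nm"]
25. n5.val = 9  [S.acc + S.idx - 3]
26. n4.ok = true  [B.sig > 10]
27. n0.idx = 4  [A.acc - 17]
28. n0.acc = 11  [(if B.ok then A.mk else A.acc) - 1]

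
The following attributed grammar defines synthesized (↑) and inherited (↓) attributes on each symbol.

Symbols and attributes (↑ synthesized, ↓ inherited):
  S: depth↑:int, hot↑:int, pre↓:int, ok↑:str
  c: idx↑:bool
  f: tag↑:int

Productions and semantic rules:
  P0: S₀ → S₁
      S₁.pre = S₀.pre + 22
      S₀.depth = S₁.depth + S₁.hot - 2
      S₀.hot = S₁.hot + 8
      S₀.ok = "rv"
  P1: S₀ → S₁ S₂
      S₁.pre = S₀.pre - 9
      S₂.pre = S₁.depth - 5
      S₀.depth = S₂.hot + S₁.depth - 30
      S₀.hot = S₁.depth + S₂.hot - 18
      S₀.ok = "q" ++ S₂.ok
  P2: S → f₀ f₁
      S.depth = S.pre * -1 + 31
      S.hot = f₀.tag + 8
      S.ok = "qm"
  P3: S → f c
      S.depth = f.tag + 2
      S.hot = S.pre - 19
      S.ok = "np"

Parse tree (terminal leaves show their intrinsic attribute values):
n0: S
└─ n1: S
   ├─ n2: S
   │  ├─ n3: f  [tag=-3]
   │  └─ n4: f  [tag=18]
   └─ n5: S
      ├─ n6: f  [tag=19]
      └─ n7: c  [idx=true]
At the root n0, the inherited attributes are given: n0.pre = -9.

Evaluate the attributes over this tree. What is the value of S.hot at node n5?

1. n0.pre = -9  [given at root]
2. n1.pre = 13  [S₀.pre + 22]
3. n2.pre = 4  [S₀.pre - 9]
4. n3.tag = -3  [terminal]
5. n4.tag = 18  [terminal]
6. n2.depth = 27  [S.pre * -1 + 31]
7. n2.hot = 5  [f₀.tag + 8]
8. n2.ok = "qm"  ["qm"]
9. n5.pre = 22  [S₁.depth - 5]
10. n6.tag = 19  [terminal]
11. n7.idx = true  [terminal]
12. n5.depth = 21  [f.tag + 2]
13. n5.hot = 3  [S.pre - 19]
14. n5.ok = "np"  ["np"]
15. n1.depth = 0  [S₂.hot + S₁.depth - 30]
16. n1.hot = 12  [S₁.depth + S₂.hot - 18]
17. n1.ok = "qnp"  ["q" ++ S₂.ok]
18. n0.depth = 10  [S₁.depth + S₁.hot - 2]
19. n0.hot = 20  [S₁.hot + 8]
20. n0.ok = "rv"  ["rv"]

3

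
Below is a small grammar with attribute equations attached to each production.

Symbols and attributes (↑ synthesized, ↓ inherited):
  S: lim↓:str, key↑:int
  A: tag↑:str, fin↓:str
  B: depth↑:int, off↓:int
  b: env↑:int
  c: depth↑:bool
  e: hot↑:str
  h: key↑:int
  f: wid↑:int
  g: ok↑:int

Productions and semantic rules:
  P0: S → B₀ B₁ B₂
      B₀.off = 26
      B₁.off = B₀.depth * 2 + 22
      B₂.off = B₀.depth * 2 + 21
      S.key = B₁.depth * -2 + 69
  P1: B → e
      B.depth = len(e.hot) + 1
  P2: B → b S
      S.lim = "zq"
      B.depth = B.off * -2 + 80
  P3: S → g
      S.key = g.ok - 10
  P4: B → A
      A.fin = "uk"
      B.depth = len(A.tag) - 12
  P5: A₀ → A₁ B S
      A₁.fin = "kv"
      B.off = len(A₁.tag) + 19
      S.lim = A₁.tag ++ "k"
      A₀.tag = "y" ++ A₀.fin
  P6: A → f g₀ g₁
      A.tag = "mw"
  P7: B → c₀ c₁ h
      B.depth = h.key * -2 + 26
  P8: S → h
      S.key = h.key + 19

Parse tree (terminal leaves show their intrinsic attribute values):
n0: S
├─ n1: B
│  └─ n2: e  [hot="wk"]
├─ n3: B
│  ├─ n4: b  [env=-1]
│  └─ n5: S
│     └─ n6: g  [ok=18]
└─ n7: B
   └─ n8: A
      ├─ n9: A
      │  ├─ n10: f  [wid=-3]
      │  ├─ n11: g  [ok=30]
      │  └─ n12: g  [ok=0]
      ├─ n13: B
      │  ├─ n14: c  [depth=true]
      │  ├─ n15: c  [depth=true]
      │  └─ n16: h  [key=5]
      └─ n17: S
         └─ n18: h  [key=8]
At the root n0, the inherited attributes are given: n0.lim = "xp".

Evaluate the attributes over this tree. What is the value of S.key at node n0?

1. n0.lim = "xp"  [given at root]
2. n1.off = 26  [26]
3. n2.hot = "wk"  [terminal]
4. n1.depth = 3  [len(e.hot) + 1]
5. n3.off = 28  [B₀.depth * 2 + 22]
6. n4.env = -1  [terminal]
7. n5.lim = "zq"  ["zq"]
8. n6.ok = 18  [terminal]
9. n5.key = 8  [g.ok - 10]
10. n3.depth = 24  [B.off * -2 + 80]
11. n7.off = 27  [B₀.depth * 2 + 21]
12. n8.fin = "uk"  ["uk"]
13. n9.fin = "kv"  ["kv"]
14. n10.wid = -3  [terminal]
15. n11.ok = 30  [terminal]
16. n12.ok = 0  [terminal]
17. n9.tag = "mw"  ["mw"]
18. n13.off = 21  [len(A₁.tag) + 19]
19. n14.depth = true  [terminal]
20. n15.depth = true  [terminal]
21. n16.key = 5  [terminal]
22. n13.depth = 16  [h.key * -2 + 26]
23. n17.lim = "mwk"  [A₁.tag ++ "k"]
24. n18.key = 8  [terminal]
25. n17.key = 27  [h.key + 19]
26. n8.tag = "yuk"  ["y" ++ A₀.fin]
27. n7.depth = -9  [len(A.tag) - 12]
28. n0.key = 21  [B₁.depth * -2 + 69]

21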